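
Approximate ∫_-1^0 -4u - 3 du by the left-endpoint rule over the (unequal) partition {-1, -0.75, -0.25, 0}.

-0.25

Subinterval widths: 0.25, 0.5, 0.25.
Left endpoints: -1, -0.75, -0.25.
f(-1) = 1, f(-0.75) = 0, f(-0.25) = -2.
Sum = Σ Δu_i · f(u_i).
Sum = -0.25.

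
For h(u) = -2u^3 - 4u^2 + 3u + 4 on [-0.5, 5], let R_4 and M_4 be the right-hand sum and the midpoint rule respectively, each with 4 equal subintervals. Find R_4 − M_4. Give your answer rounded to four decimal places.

-274.2588

R_4 ≈ -679.271484.
M_4 ≈ -405.012695.
R_4 − M_4 ≈ -274.2588.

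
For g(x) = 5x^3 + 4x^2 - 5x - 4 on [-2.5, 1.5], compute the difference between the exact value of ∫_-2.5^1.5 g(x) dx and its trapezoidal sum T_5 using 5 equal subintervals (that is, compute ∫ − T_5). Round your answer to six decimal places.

1.493333

Exact integral: ∫_-2.5^1.5 g(x) dx ≈ -23.16666667.
T_5 = -24.66.
Error ≈ -23.16666667 − (-24.66) ≈ 1.493333.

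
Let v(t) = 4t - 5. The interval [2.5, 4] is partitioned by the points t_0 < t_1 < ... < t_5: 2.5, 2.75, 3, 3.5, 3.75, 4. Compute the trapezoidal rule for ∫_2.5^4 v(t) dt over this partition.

Subinterval widths: 0.25, 0.25, 0.5, 0.25, 0.25.
v(2.5) = 5, v(2.75) = 6, v(3) = 7, v(3.5) = 9, v(3.75) = 10, v(4) = 11.
On each subinterval the trapezoid contributes (Δt_i/2)·[v(t_{i-1}) + v(t_i)].
Sum = 12.

12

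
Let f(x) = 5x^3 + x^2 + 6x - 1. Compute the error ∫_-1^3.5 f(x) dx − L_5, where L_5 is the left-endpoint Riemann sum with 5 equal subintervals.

103.933125

Exact integral: ∫_-1^3.5 f(x) dx = 230.203125.
L_5 = 126.27.
Error = 230.203125 − 126.27 = 103.933125.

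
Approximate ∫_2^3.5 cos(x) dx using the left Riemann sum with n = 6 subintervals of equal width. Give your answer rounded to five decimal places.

-1.18847

Δx = (3.5 − 2)/6 = 0.25.
Left endpoints: 2, 2.25, 2.5, 2.75, 3, 3.25.
f(2) ≈ -0.41615, f(2.25) ≈ -0.62817, f(2.5) ≈ -0.80114, f(2.75) ≈ -0.92430, f(3) ≈ -0.98999, f(3.25) ≈ -0.99413.
Sum = Δx · [f(2) + f(2.25) + f(2.5) + ...].
Sum ≈ -1.18847.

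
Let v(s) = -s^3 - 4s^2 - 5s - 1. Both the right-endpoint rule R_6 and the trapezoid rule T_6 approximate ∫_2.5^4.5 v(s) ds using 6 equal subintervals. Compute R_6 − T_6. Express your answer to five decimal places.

-23.58333

R_6 ≈ -254.5370370.
T_6 ≈ -230.9537037.
R_6 − T_6 ≈ -23.58333.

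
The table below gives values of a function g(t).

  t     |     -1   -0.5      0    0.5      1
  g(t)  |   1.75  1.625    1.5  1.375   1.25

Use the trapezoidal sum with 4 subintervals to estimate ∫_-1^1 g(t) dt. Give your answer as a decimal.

Δt = 0.5.
T_4 = (0.5/2)·[1.75 + 2·1.625 + 2·1.5 + 2·1.375 + 1.25] = 3.

3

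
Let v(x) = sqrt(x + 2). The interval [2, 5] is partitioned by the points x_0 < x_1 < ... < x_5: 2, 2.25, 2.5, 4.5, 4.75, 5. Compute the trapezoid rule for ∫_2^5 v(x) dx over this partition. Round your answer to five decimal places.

Subinterval widths: 0.25, 0.25, 2, 0.25, 0.25.
v(2) ≈ 2.00000, v(2.25) ≈ 2.06155, v(2.5) ≈ 2.12132, v(4.5) ≈ 2.54951, v(4.75) ≈ 2.59808, v(5) ≈ 2.64575.
On each subinterval the trapezoid contributes (Δx_i/2)·[v(x_{i-1}) + v(x_i)].
Sum ≈ 7.00031.

7.00031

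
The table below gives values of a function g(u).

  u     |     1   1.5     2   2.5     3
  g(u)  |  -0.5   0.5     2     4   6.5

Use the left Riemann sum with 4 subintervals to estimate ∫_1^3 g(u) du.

Δu = 0.5.
Sum = 0.5·[(-0.5) + 0.5 + 2 + 4] = 3.

3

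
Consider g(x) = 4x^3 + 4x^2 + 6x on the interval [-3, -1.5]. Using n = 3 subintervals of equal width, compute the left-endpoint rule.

-85.25

Δx = (-1.5 − (-3))/3 = 0.5.
Left endpoints: -3, -2.5, -2.
g(-3) = -90, g(-2.5) = -52.5, g(-2) = -28.
Sum = Δx · [g(-3) + g(-2.5) + g(-2)].
Sum = -85.25.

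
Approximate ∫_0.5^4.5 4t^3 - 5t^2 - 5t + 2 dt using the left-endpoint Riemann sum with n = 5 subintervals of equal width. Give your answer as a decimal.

129.4

Δt = (4.5 − 0.5)/5 = 0.8.
Left endpoints: 0.5, 1.3, 2.1, 2.9, 3.7.
f(0.5) = -1.25, f(1.3) = -4.162, f(2.1) = 6.494, f(2.9) = 43.006, f(3.7) = 117.662.
Sum = Δt · [f(0.5) + f(1.3) + f(2.1) + f(2.9) + f(3.7)].
Sum = 129.4.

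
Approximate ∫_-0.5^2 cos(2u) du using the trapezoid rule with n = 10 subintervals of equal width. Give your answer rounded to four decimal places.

Δu = (2 − (-0.5))/10 = 0.25.
f(-0.5) ≈ 0.5403, f(-0.25) ≈ 0.8776, f(0) ≈ 1.0000, f(0.25) ≈ 0.8776, f(0.5) ≈ 0.5403, f(0.75) ≈ 0.0707, f(1) ≈ -0.4161, f(1.25) ≈ -0.8011, f(1.5) ≈ -0.9900, f(1.75) ≈ -0.9365, f(2) ≈ -0.6536.
T_10 = (Δu/2)·[f(u_0) + 2f(u_1) + ... + 2f(u_{9}) + f(u_10)].
Sum ≈ 0.0414.

0.0414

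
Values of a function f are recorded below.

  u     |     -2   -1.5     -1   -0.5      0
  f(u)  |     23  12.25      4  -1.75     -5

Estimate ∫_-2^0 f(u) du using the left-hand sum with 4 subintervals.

18.75

Δu = 0.5.
Sum = 0.5·[23 + 12.25 + 4 + (-1.75)] = 18.75.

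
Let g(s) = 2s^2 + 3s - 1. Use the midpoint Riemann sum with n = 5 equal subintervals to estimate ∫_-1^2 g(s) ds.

Δs = (2 − (-1))/5 = 0.6.
Midpoints: -0.7, -0.1, 0.5, 1.1, 1.7.
g(-0.7) = -2.12, g(-0.1) = -1.28, g(0.5) = 1, g(1.1) = 4.72, g(1.7) = 9.88.
Sum = Δs · [g(-0.7) + g(-0.1) + g(0.5) + g(1.1) + g(1.7)].
Sum = 7.32.

7.32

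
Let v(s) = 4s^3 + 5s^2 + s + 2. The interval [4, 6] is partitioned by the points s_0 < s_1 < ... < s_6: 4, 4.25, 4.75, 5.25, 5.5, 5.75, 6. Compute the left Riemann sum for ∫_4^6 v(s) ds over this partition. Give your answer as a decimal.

1181.84375

Subinterval widths: 0.25, 0.5, 0.5, 0.25, 0.25, 0.25.
Left endpoints: 4, 4.25, 4.75, 5.25, 5.5, 5.75.
v(4) = 342, v(4.25) = 403.625, v(4.75) = 548.25, v(5.25) = 723.875, v(5.5) = 824.25, v(5.75) = 933.5.
Sum = Σ Δs_i · v(s_i).
Sum = 1181.84375.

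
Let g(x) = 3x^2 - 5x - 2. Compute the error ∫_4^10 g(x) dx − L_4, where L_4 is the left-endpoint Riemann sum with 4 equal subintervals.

159.75

Exact integral: ∫_4^10 g(x) dx = 714.
L_4 = 554.25.
Error = 714 − 554.25 = 159.75.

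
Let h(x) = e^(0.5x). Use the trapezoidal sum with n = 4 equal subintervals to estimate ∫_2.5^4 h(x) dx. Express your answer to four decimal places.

Δx = (4 − 2.5)/4 = 0.375.
h(2.5) ≈ 3.4903, h(2.875) ≈ 4.2102, h(3.25) ≈ 5.0784, h(3.625) ≈ 6.1257, h(4) ≈ 7.3891.
T_4 = (Δx/2)·[h(x_0) + 2h(x_1) + 2h(x_2) + 2h(x_3) + h(x_4)].
Sum ≈ 7.8203.

7.8203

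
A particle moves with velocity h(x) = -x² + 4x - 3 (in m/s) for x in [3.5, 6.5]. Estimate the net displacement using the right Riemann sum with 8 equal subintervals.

Δx = (6.5 − 3.5)/8 = 0.375.
Right endpoints: 3.875, 4.25, 4.625, 5, 5.375, 5.75, 6.125, 6.5.
h(3.875) = -2.515625, h(4.25) = -4.0625, h(4.625) = -5.890625, h(5) = -8, h(5.375) = -10.390625, h(5.75) = -13.0625, h(6.125) = -16.015625, h(6.5) = -19.25.
Sum = Δx · [h(3.875) + h(4.25) + h(4.625) + ...].
Sum = -29.6953125.

-29.6953125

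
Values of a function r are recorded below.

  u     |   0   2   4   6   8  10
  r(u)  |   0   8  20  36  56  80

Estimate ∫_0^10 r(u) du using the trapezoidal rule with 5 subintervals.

Δu = 2.
T_5 = (2/2)·[0 + 2·8 + 2·20 + 2·36 + 2·56 + 80] = 320.

320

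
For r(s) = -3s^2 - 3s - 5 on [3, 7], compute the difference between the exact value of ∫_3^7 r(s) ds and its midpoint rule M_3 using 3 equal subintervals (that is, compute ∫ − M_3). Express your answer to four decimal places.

Exact integral: ∫_3^7 r(s) ds = -396.
M_3 ≈ -394.222222.
Error ≈ -396 − (-394.222222) ≈ -1.7778.

-1.7778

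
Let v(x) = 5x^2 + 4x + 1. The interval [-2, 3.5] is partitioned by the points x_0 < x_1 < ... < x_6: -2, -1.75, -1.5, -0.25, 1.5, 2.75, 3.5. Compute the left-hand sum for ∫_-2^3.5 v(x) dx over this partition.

Subinterval widths: 0.25, 0.25, 1.25, 1.75, 1.25, 0.75.
Left endpoints: -2, -1.75, -1.5, -0.25, 1.5, 2.75.
v(-2) = 13, v(-1.75) = 9.3125, v(-1.5) = 6.25, v(-0.25) = 0.3125, v(1.5) = 18.25, v(2.75) = 49.8125.
Sum = Σ Δx_i · v(x_i).
Sum = 74.109375.

74.109375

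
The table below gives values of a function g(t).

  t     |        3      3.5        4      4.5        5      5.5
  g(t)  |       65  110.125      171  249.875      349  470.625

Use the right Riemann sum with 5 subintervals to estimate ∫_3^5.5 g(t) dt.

675.3125

Δt = 0.5.
Sum = 0.5·[110.125 + 171 + 249.875 + 349 + 470.625] = 675.3125.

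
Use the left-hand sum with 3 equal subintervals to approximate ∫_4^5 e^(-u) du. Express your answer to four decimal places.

Δu = (5 − 4)/3 = 1/3.
Left endpoints: 4, 13/3, 14/3.
f(4) ≈ 0.0183, f(13/3) ≈ 0.0131, f(14/3) ≈ 0.0094.
Sum = Δu · [f(4) + f(13/3) + f(14/3)].
Sum ≈ 0.0136.

0.0136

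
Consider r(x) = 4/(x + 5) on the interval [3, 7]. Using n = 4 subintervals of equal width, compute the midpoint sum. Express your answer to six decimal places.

Δx = (7 − 3)/4 = 1.
Midpoints: 3.5, 4.5, 5.5, 6.5.
r(3.5) = 8/17, r(4.5) = 8/19, r(5.5) = 8/21, r(6.5) = 8/23.
Sum = Δx · [r(3.5) + r(4.5) + r(5.5) + r(6.5)].
Sum ≈ 1.620419.

1.620419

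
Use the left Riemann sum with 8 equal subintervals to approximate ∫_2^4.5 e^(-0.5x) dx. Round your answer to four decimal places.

Δx = (4.5 − 2)/8 = 0.3125.
Left endpoints: 2, 2.3125, 2.625, 2.9375, 3.25, 3.5625, 3.875, 4.1875.
f(2) ≈ 0.3679, f(2.3125) ≈ 0.3147, f(2.625) ≈ 0.2691, f(2.9375) ≈ 0.2302, f(3.25) ≈ 0.1969, f(3.5625) ≈ 0.1684, f(3.875) ≈ 0.1441, f(4.1875) ≈ 0.1232.
Sum = Δx · [f(2) + f(2.3125) + f(2.625) + ...].
Sum ≈ 0.5670.

0.5670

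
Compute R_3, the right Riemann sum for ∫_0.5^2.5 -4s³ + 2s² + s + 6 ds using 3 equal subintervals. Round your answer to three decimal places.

-32.037

Δs = (2.5 − 0.5)/3 = 2/3.
Right endpoints: 7/6, 11/6, 2.5.
f(7/6) = 191/54, f(11/6) = -545/54, f(2.5) = -41.5.
Sum = Δs · [f(7/6) + f(11/6) + f(2.5)].
Sum ≈ -32.037.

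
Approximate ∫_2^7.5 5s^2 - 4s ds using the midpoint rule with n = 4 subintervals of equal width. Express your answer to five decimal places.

Δs = (7.5 − 2)/4 = 1.375.
Midpoints: 2.6875, 4.0625, 5.4375, 6.8125.
f(2.6875) = 25.36328125, f(4.0625) = 66.26953125, f(5.4375) = 126.08203125, f(6.8125) = 204.80078125.
Sum = Δs · [f(2.6875) + f(4.0625) + f(5.4375) + f(6.8125)].
Sum ≈ 580.95898.

580.95898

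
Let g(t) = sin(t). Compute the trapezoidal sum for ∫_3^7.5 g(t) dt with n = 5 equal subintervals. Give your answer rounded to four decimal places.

-1.2452

Δt = (7.5 − 3)/5 = 0.9.
g(3) ≈ 0.1411, g(3.9) ≈ -0.6878, g(4.8) ≈ -0.9962, g(5.7) ≈ -0.5507, g(6.6) ≈ 0.3115, g(7.5) ≈ 0.9380.
T_5 = (Δt/2)·[g(t_0) + 2g(t_1) + ... + 2g(t_{4}) + g(t_5)].
Sum ≈ -1.2452.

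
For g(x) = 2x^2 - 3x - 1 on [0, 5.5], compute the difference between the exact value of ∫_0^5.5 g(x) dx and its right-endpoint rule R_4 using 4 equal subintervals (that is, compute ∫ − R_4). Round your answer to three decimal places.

Exact integral: ∫_0^5.5 g(x) dx ≈ 60.04167.
R_4 = 93.7578125.
Error ≈ 60.04167 − 93.7578125 ≈ -33.716.

-33.716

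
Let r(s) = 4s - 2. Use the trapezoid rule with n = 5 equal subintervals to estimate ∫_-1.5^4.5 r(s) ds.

24

Δs = (4.5 − (-1.5))/5 = 1.2.
r(-1.5) = -8, r(-0.3) = -3.2, r(0.9) = 1.6, r(2.1) = 6.4, r(3.3) = 11.2, r(4.5) = 16.
T_5 = (Δs/2)·[r(s_0) + 2r(s_1) + ... + 2r(s_{4}) + r(s_5)].
Sum = 24.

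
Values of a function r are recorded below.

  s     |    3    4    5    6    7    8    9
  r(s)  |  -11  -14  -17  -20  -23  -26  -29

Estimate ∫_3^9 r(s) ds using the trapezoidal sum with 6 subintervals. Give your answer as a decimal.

-120

Δs = 1.
T_6 = (1/2)·[(-11) + 2·(-14) + 2·(-17) + 2·(-20) + 2·(-23) + 2·(-26) + (-29)] = -120.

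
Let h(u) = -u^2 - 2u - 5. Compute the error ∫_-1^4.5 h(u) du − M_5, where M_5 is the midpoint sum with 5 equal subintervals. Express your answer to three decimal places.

Exact integral: ∫_-1^4.5 h(u) du ≈ -77.45833.
M_5 = -76.90375.
Error ≈ -77.45833 − (-76.90375) ≈ -0.555.

-0.555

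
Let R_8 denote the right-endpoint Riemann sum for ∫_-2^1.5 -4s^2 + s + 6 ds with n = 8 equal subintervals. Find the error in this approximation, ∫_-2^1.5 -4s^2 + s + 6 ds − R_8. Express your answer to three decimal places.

Exact integral: ∫_-2^1.5 f(s) ds ≈ 4.95833.
R_8 = 6.80859375.
Error ≈ 4.95833 − 6.80859375 ≈ -1.850.

-1.850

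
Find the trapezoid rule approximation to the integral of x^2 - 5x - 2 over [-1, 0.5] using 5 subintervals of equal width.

-0.7275

Δx = (0.5 − (-1))/5 = 0.3.
f(-1) = 4, f(-0.7) = 1.99, f(-0.4) = 0.16, f(-0.1) = -1.49, f(0.2) = -2.96, f(0.5) = -4.25.
T_5 = (Δx/2)·[f(x_0) + 2f(x_1) + ... + 2f(x_{4}) + f(x_5)].
Sum = -0.7275.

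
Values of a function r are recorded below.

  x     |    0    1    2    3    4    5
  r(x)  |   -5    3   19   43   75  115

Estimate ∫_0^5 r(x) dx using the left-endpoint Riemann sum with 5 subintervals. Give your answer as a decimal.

135

Δx = 1.
Sum = 1·[(-5) + 3 + 19 + 43 + 75] = 135.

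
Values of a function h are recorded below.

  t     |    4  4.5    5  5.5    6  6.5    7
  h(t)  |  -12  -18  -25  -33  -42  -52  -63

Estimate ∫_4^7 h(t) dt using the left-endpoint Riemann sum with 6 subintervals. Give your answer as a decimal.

Δt = 0.5.
Sum = 0.5·[(-12) + (-18) + (-25) + (-33) + (-42) + (-52)] = -91.

-91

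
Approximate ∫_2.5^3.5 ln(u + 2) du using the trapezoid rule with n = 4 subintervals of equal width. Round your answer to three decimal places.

1.608

Δu = (3.5 − 2.5)/4 = 0.25.
f(2.5) ≈ 1.504, f(2.75) ≈ 1.558, f(3) ≈ 1.609, f(3.25) ≈ 1.658, f(3.5) ≈ 1.705.
T_4 = (Δu/2)·[f(u_0) + 2f(u_1) + 2f(u_2) + 2f(u_3) + f(u_4)].
Sum ≈ 1.608.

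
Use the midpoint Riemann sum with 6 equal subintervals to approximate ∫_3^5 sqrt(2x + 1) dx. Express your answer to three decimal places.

Δx = (5 − 3)/6 = 1/3.
Midpoints: 19/6, 3.5, 23/6, 25/6, 4.5, 29/6.
f(19/6) ≈ 2.708, f(3.5) ≈ 2.828, f(23/6) ≈ 2.944, f(25/6) ≈ 3.055, f(4.5) ≈ 3.162, f(29/6) ≈ 3.266.
Sum = Δx · [f(19/6) + f(3.5) + f(23/6) + ...].
Sum ≈ 5.988.

5.988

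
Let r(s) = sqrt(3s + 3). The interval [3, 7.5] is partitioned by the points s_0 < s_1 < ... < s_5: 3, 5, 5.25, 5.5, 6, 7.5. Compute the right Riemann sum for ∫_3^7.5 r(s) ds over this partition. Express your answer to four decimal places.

Subinterval widths: 2, 0.25, 0.25, 0.5, 1.5.
Right endpoints: 5, 5.25, 5.5, 6, 7.5.
r(5) ≈ 4.2426, r(5.25) ≈ 4.3301, r(5.5) ≈ 4.4159, r(6) ≈ 4.5826, r(7.5) ≈ 5.0498.
Sum = Σ Δs_i · r(s_i).
Sum ≈ 20.5377.

20.5377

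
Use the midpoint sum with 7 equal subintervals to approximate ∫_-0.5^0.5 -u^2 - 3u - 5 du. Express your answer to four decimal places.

Δu = (0.5 − (-0.5))/7 = 1/7.
Midpoints: -3/7, -2/7, -1/7, 0, 1/7, 2/7, 3/7.
f(-3/7) = -191/49, f(-2/7) = -207/49, f(-1/7) = -225/49, f(0) = -5, f(1/7) = -267/49, f(2/7) = -291/49, f(3/7) = -317/49.
Sum = Δu · [f(-3/7) + f(-2/7) + f(-1/7) + ...].
Sum ≈ -5.0816.

-5.0816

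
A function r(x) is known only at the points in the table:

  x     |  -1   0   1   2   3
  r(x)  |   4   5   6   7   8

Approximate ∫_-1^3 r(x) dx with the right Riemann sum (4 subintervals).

Δx = 1.
Sum = 1·[5 + 6 + 7 + 8] = 26.

26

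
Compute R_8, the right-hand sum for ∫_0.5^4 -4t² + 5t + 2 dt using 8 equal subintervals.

Δt = (4 − 0.5)/8 = 0.4375.
Right endpoints: 0.9375, 1.375, 1.8125, 2.25, 2.6875, 3.125, 3.5625, 4.
f(0.9375) = 3.171875, f(1.375) = 1.3125, f(1.8125) = -2.078125, f(2.25) = -7, f(2.6875) = -13.453125, f(3.125) = -21.4375, f(3.5625) = -30.953125, f(4) = -42.
Sum = Δt · [f(0.9375) + f(1.375) + f(1.8125) + ...].
Sum = -49.19140625.

-49.19140625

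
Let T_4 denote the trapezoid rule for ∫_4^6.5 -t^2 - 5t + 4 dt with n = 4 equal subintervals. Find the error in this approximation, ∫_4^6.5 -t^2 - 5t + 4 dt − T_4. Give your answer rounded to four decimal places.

0.1628

Exact integral: ∫_4^6.5 f(t) dt ≈ -125.833333.
T_4 = -125.99609375.
Error ≈ -125.833333 − (-125.99609375) ≈ 0.1628.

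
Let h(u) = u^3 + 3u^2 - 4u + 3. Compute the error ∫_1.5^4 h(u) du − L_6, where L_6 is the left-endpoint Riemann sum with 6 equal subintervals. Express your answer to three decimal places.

Exact integral: ∫_1.5^4 h(u) du = 103.359375.
L_6 ≈ 85.03255.
Error ≈ 103.359375 − 85.03255 ≈ 18.327.

18.327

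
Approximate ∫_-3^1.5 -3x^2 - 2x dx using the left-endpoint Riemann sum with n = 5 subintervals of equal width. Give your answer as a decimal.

-30.51

Δx = (1.5 − (-3))/5 = 0.9.
Left endpoints: -3, -2.1, -1.2, -0.3, 0.6.
f(-3) = -21, f(-2.1) = -9.03, f(-1.2) = -1.92, f(-0.3) = 0.33, f(0.6) = -2.28.
Sum = Δx · [f(-3) + f(-2.1) + f(-1.2) + f(-0.3) + f(0.6)].
Sum = -30.51.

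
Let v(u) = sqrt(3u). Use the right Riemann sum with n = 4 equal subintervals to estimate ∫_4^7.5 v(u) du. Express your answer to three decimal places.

15.032

Δu = (7.5 − 4)/4 = 0.875.
Right endpoints: 4.875, 5.75, 6.625, 7.5.
v(4.875) ≈ 3.824, v(5.75) ≈ 4.153, v(6.625) ≈ 4.458, v(7.5) ≈ 4.743.
Sum = Δu · [v(4.875) + v(5.75) + v(6.625) + v(7.5)].
Sum ≈ 15.032.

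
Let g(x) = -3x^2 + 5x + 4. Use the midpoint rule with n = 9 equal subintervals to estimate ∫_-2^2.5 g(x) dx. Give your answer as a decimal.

0.28125

Δx = (2.5 − (-2))/9 = 0.5.
Midpoints: -1.75, -1.25, -0.75, -0.25, 0.25, 0.75, 1.25, 1.75, 2.25.
g(-1.75) = -13.9375, g(-1.25) = -6.9375, g(-0.75) = -1.4375, g(-0.25) = 2.5625, g(0.25) = 5.0625, g(0.75) = 6.0625, g(1.25) = 5.5625, g(1.75) = 3.5625, g(2.25) = 0.0625.
Sum = Δx · [g(-1.75) + g(-1.25) + g(-0.75) + ...].
Sum = 0.28125.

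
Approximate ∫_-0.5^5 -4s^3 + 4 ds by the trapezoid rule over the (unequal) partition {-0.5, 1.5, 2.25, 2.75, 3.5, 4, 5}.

Subinterval widths: 2, 0.75, 0.5, 0.75, 0.5, 1.
f(-0.5) = 4.5, f(1.5) = -9.5, f(2.25) = -41.5625, f(2.75) = -79.1875, f(3.5) = -167.5, f(4) = -252, f(5) = -496.
On each subinterval the trapezoid contributes (Δs_i/2)·[f(s_{i-1}) + f(s_i)].
Sum = -625.71875.

-625.71875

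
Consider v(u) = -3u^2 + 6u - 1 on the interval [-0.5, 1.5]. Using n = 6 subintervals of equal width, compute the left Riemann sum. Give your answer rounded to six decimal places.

Δu = (1.5 − (-0.5))/6 = 1/3.
Left endpoints: -0.5, -1/6, 1/6, 0.5, 5/6, 7/6.
v(-0.5) = -4.75, v(-1/6) = -25/12, v(1/6) = -1/12, v(0.5) = 1.25, v(5/6) = 23/12, v(7/6) = 23/12.
Sum = Δu · [v(-0.5) + v(-1/6) + v(1/6) + ...].
Sum ≈ -0.611111.

-0.611111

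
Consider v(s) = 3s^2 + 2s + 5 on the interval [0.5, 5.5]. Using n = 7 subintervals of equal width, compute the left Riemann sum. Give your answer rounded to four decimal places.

186.8112

Δs = (5.5 − 0.5)/7 = 5/7.
Left endpoints: 0.5, 17/14, 27/14, 37/14, 47/14, 57/14, 67/14.
v(0.5) = 6.75, v(17/14) = 2323/196, v(27/14) = 3923/196, v(37/14) = 6123/196, v(47/14) = 8923/196, v(57/14) = 12323/196, v(67/14) = 16323/196.
Sum = Δs · [v(0.5) + v(17/14) + v(27/14) + ...].
Sum ≈ 186.8112.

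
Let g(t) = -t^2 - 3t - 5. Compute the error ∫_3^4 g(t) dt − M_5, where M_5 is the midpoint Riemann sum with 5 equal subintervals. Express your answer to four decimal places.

Exact integral: ∫_3^4 g(t) dt ≈ -27.833333.
M_5 = -27.83.
Error ≈ -27.833333 − (-27.83) ≈ -0.0033.

-0.0033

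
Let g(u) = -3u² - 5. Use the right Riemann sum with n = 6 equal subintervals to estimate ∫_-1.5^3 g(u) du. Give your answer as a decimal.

-61.734375

Δu = (3 − (-1.5))/6 = 0.75.
Right endpoints: -0.75, 0, 0.75, 1.5, 2.25, 3.
g(-0.75) = -6.6875, g(0) = -5, g(0.75) = -6.6875, g(1.5) = -11.75, g(2.25) = -20.1875, g(3) = -32.
Sum = Δu · [g(-0.75) + g(0) + g(0.75) + ...].
Sum = -61.734375.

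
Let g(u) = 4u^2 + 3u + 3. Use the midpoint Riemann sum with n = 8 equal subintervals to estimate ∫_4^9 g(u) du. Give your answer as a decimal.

998.515625

Δu = (9 − 4)/8 = 0.625.
Midpoints: 4.3125, 4.9375, 5.5625, 6.1875, 6.8125, 7.4375, 8.0625, 8.6875.
g(4.3125) = 90.328125, g(4.9375) = 115.328125, g(5.5625) = 143.453125, g(6.1875) = 174.703125, g(6.8125) = 209.078125, g(7.4375) = 246.578125, g(8.0625) = 287.203125, g(8.6875) = 330.953125.
Sum = Δu · [g(4.3125) + g(4.9375) + g(5.5625) + ...].
Sum = 998.515625.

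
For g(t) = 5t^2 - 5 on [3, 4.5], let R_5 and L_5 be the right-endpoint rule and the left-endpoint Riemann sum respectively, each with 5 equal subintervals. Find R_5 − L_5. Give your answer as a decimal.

16.875

R_5 = 107.925.
L_5 = 91.05.
R_5 − L_5 = 16.875.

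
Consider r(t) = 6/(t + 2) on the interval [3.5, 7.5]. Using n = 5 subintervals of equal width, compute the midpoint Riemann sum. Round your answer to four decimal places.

Δt = (7.5 − 3.5)/5 = 0.8.
Midpoints: 3.9, 4.7, 5.5, 6.3, 7.1.
r(3.9) = 60/59, r(4.7) = 60/67, r(5.5) = 0.8, r(6.3) = 60/83, r(7.1) = 60/91.
Sum = Δt · [r(3.9) + r(4.7) + r(5.5) + r(6.3) + r(7.1)].
Sum ≈ 3.2758.

3.2758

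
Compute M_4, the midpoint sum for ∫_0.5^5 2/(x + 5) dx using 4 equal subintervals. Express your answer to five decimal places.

Δx = (5 − 0.5)/4 = 1.125.
Midpoints: 1.0625, 2.1875, 3.3125, 4.4375.
f(1.0625) = 32/97, f(2.1875) = 32/115, f(3.3125) = 32/133, f(4.4375) = 32/151.
Sum = Δx · [f(1.0625) + f(2.1875) + f(3.3125) + f(4.4375)].
Sum ≈ 1.19326.

1.19326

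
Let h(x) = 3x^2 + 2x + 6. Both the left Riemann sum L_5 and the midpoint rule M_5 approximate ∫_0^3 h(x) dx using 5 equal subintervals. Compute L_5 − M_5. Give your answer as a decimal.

-9.09

L_5 = 44.64.
M_5 = 53.73.
L_5 − M_5 = -9.09.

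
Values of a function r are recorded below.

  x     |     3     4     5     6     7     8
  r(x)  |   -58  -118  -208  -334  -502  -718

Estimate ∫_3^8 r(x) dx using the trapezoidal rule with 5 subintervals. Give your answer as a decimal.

Δx = 1.
T_5 = (1/2)·[(-58) + 2·(-118) + 2·(-208) + 2·(-334) + 2·(-502) + (-718)] = -1550.

-1550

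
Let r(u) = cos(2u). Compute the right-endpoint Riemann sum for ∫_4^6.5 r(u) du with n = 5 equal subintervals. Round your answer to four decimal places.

Δu = (6.5 − 4)/5 = 0.5.
Right endpoints: 4.5, 5, 5.5, 6, 6.5.
r(4.5) ≈ -0.9111, r(5) ≈ -0.8391, r(5.5) ≈ 0.0044, r(6) ≈ 0.8439, r(6.5) ≈ 0.9074.
Sum = Δu · [r(4.5) + r(5) + r(5.5) + r(6) + r(6.5)].
Sum ≈ 0.0028.

0.0028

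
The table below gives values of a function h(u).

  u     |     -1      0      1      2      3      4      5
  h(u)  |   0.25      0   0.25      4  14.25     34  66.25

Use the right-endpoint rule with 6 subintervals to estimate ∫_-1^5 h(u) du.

118.75

Δu = 1.
Sum = 1·[0 + 0.25 + 4 + 14.25 + 34 + 66.25] = 118.75.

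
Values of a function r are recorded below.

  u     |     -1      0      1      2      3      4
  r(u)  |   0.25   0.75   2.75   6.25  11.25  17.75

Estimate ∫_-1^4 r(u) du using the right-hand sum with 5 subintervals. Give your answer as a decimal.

Δu = 1.
Sum = 1·[0.75 + 2.75 + 6.25 + 11.25 + 17.75] = 38.75.

38.75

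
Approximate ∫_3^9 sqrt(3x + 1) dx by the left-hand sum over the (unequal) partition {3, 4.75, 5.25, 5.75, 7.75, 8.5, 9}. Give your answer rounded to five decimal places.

24.34412

Subinterval widths: 1.75, 0.5, 0.5, 2, 0.75, 0.5.
Left endpoints: 3, 4.75, 5.25, 5.75, 7.75, 8.5.
f(3) ≈ 3.16228, f(4.75) ≈ 3.90512, f(5.25) ≈ 4.09268, f(5.75) ≈ 4.27200, f(7.75) ≈ 4.92443, f(8.5) ≈ 5.14782.
Sum = Σ Δx_i · f(x_i).
Sum ≈ 24.34412.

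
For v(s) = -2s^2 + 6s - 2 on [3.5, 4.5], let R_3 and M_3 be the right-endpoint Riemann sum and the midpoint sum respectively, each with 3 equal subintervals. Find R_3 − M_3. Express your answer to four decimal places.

-1.7222

R_3 ≈ -11.870370.
M_3 ≈ -10.148148.
R_3 − M_3 ≈ -1.7222.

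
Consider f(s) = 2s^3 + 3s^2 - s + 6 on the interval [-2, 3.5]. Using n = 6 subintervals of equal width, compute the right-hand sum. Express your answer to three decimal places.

208.016

Δs = (3.5 − (-2))/6 = 11/12.
Right endpoints: -13/12, -1/6, 0.75, 5/3, 31/12, 3.5.
f(-13/12) = 6965/864, f(-1/6) = 337/54, f(0.75) = 7.78125, f(5/3) = 592/27, f(31/12) = 50041/864, f(3.5) = 125.
Sum = Δs · [f(-13/12) + f(-1/6) + f(0.75) + ...].
Sum ≈ 208.016.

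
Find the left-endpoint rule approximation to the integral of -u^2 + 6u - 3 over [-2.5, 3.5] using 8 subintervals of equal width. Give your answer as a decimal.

-31.3125

Δu = (3.5 − (-2.5))/8 = 0.75.
Left endpoints: -2.5, -1.75, -1, -0.25, 0.5, 1.25, 2, 2.75.
f(-2.5) = -24.25, f(-1.75) = -16.5625, f(-1) = -10, f(-0.25) = -4.5625, f(0.5) = -0.25, f(1.25) = 2.9375, f(2) = 5, f(2.75) = 5.9375.
Sum = Δu · [f(-2.5) + f(-1.75) + f(-1) + ...].
Sum = -31.3125.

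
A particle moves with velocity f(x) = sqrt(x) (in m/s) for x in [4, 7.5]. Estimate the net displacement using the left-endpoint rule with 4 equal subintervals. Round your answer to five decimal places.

Δx = (7.5 − 4)/4 = 0.875.
Left endpoints: 4, 4.875, 5.75, 6.625.
f(4) ≈ 2.00000, f(4.875) ≈ 2.20794, f(5.75) ≈ 2.39792, f(6.625) ≈ 2.57391.
Sum = Δx · [f(4) + f(4.875) + f(5.75) + f(6.625)].
Sum ≈ 8.03229.

8.03229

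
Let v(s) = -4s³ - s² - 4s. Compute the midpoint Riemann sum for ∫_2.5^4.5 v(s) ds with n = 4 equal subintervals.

-422.375

Δs = (4.5 − 2.5)/4 = 0.5.
Midpoints: 2.75, 3.25, 3.75, 4.25.
v(2.75) = -101.75, v(3.25) = -160.875, v(3.75) = -240, v(4.25) = -342.125.
Sum = Δs · [v(2.75) + v(3.25) + v(3.75) + v(4.25)].
Sum = -422.375.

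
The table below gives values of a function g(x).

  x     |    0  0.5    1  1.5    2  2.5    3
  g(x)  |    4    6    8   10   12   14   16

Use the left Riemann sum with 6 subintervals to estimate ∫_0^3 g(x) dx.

Δx = 0.5.
Sum = 0.5·[4 + 6 + 8 + 10 + 12 + 14] = 27.

27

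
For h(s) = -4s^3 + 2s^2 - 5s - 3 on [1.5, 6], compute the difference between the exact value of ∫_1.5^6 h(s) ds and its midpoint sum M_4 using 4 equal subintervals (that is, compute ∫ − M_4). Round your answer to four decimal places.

Exact integral: ∫_1.5^6 h(s) ds = -1247.0625.
M_4 ≈ -1226.654297.
Error ≈ -1247.0625 − (-1226.654297) ≈ -20.4082.

-20.4082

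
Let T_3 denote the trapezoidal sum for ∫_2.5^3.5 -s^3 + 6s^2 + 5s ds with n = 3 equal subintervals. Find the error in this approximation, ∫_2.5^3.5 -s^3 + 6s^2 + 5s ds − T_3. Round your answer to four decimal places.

Exact integral: ∫_2.5^3.5 f(s) ds = 41.75.
T_3 ≈ 41.694444.
Error ≈ 41.75 − 41.694444 ≈ 0.0556.

0.0556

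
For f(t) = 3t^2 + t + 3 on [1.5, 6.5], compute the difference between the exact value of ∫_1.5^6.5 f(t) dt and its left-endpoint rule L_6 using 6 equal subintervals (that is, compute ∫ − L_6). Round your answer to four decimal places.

Exact integral: ∫_1.5^6.5 f(t) dt = 306.25.
L_6 ≈ 255.902778.
Error ≈ 306.25 − 255.902778 ≈ 50.3472.

50.3472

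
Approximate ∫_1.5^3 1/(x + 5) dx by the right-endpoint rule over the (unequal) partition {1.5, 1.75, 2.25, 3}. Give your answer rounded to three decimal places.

0.200

Subinterval widths: 0.25, 0.5, 0.75.
Right endpoints: 1.75, 2.25, 3.
f(1.75) = 4/27, f(2.25) = 4/29, f(3) = 0.125.
Sum = Σ Δx_i · f(x_i).
Sum ≈ 0.200.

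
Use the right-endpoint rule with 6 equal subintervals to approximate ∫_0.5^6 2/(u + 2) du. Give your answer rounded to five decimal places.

Δu = (6 − 0.5)/6 = 11/12.
Right endpoints: 17/12, 7/3, 3.25, 25/6, 61/12, 6.
f(17/12) = 24/41, f(7/3) = 6/13, f(3.25) = 8/21, f(25/6) = 12/37, f(61/12) = 24/85, f(6) = 0.25.
Sum = Δu · [f(17/12) + f(7/3) + f(3.25) + ...].
Sum ≈ 2.09416.

2.09416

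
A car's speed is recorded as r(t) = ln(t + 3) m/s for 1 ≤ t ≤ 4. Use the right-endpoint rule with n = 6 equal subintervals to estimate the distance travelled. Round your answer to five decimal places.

5.21387

Δt = (4 − 1)/6 = 0.5.
Right endpoints: 1.5, 2, 2.5, 3, 3.5, 4.
r(1.5) ≈ 1.50408, r(2) ≈ 1.60944, r(2.5) ≈ 1.70475, r(3) ≈ 1.79176, r(3.5) ≈ 1.87180, r(4) ≈ 1.94591.
Sum = Δt · [r(1.5) + r(2) + r(2.5) + ...].
Sum ≈ 5.21387.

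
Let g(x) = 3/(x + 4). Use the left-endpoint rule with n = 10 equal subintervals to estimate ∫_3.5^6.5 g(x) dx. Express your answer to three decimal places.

Δx = (6.5 − 3.5)/10 = 0.3.
Left endpoints: 3.5, 3.8, 4.1, 4.4, 4.7, 5, 5.3, 5.6, 5.9, 6.2.
g(3.5) = 0.4, g(3.8) = 5/13, g(4.1) = 10/27, g(4.4) = 5/14, g(4.7) = 10/29, g(5) = 1/3, g(5.3) = 10/31, g(5.6) = 0.3125, g(5.9) = 10/33, g(6.2) = 5/17.
Sum = Δx · [g(3.5) + g(3.8) + g(4.1) + ...].
Sum ≈ 1.027.

1.027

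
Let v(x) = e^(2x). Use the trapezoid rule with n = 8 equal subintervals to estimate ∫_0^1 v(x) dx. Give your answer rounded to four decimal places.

Δx = (1 − 0)/8 = 0.125.
v(0) ≈ 1.0000, v(0.125) ≈ 1.2840, v(0.25) ≈ 1.6487, v(0.375) ≈ 2.1170, v(0.5) ≈ 2.7183, v(0.625) ≈ 3.4903, v(0.75) ≈ 4.4817, v(0.875) ≈ 5.7546, v(1) ≈ 7.3891.
T_8 = (Δx/2)·[v(x_0) + 2v(x_1) + ... + 2v(x_{7}) + v(x_8)].
Sum ≈ 3.2111.

3.2111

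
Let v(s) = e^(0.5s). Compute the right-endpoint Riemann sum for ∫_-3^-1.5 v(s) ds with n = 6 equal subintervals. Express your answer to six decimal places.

Δs = (-1.5 − (-3))/6 = 0.25.
Right endpoints: -2.75, -2.5, -2.25, -2, -1.75, -1.5.
v(-2.75) ≈ 0.252840, v(-2.5) ≈ 0.286505, v(-2.25) ≈ 0.324652, v(-2) ≈ 0.367879, v(-1.75) ≈ 0.416862, v(-1.5) ≈ 0.472367.
Sum = Δs · [v(-2.75) + v(-2.5) + v(-2.25) + ...].
Sum ≈ 0.530276.

0.530276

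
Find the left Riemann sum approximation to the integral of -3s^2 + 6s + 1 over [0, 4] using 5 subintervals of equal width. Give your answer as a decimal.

-3.68

Δs = (4 − 0)/5 = 0.8.
Left endpoints: 0, 0.8, 1.6, 2.4, 3.2.
f(0) = 1, f(0.8) = 3.88, f(1.6) = 2.92, f(2.4) = -1.88, f(3.2) = -10.52.
Sum = Δs · [f(0) + f(0.8) + f(1.6) + f(2.4) + f(3.2)].
Sum = -3.68.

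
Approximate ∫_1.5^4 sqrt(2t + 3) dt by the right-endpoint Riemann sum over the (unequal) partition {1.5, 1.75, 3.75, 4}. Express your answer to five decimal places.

7.94727

Subinterval widths: 0.25, 2, 0.25.
Right endpoints: 1.75, 3.75, 4.
f(1.75) ≈ 2.54951, f(3.75) ≈ 3.24037, f(4) ≈ 3.31662.
Sum = Σ Δt_i · f(t_i).
Sum ≈ 7.94727.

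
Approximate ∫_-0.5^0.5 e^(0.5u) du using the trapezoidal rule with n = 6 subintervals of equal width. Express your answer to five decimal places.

Δu = (0.5 − (-0.5))/6 = 1/6.
f(-0.5) ≈ 0.77880, f(-1/3) ≈ 0.84648, f(-1/6) ≈ 0.92004, f(0) ≈ 1.00000, f(1/6) ≈ 1.08690, f(1/3) ≈ 1.18136, f(0.5) ≈ 1.28403.
T_6 = (Δu/2)·[f(u_0) + 2f(u_1) + ... + 2f(u_{5}) + f(u_6)].
Sum ≈ 1.01103.

1.01103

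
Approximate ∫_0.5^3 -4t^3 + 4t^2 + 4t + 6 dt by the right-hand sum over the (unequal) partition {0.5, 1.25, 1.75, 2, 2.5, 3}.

-29.265625

Subinterval widths: 0.75, 0.5, 0.25, 0.5, 0.5.
Right endpoints: 1.25, 1.75, 2, 2.5, 3.
f(1.25) = 9.4375, f(1.75) = 3.8125, f(2) = -2, f(2.5) = -21.5, f(3) = -54.
Sum = Σ Δt_i · f(t_i).
Sum = -29.265625.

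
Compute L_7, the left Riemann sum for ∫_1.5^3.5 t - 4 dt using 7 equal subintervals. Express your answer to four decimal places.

-3.2857

Δt = (3.5 − 1.5)/7 = 2/7.
Left endpoints: 1.5, 25/14, 29/14, 33/14, 37/14, 41/14, 45/14.
f(1.5) = -2.5, f(25/14) = -31/14, f(29/14) = -27/14, f(33/14) = -23/14, f(37/14) = -19/14, f(41/14) = -15/14, f(45/14) = -11/14.
Sum = Δt · [f(1.5) + f(25/14) + f(29/14) + ...].
Sum ≈ -3.2857.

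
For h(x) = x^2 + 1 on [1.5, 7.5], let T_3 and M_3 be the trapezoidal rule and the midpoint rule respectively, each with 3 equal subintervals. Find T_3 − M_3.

T_3 = 149.5.
M_3 = 143.5.
T_3 − M_3 = 6.

6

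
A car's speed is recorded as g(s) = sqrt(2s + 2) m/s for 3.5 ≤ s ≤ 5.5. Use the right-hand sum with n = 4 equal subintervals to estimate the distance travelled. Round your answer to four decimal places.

6.7743

Δs = (5.5 − 3.5)/4 = 0.5.
Right endpoints: 4, 4.5, 5, 5.5.
g(4) ≈ 3.1623, g(4.5) ≈ 3.3166, g(5) ≈ 3.4641, g(5.5) ≈ 3.6056.
Sum = Δs · [g(4) + g(4.5) + g(5) + g(5.5)].
Sum ≈ 6.7743.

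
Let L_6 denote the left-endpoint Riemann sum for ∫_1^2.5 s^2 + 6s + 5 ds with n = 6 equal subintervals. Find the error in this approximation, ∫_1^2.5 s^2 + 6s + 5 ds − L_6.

Exact integral: ∫_1^2.5 f(s) ds = 28.125.
L_6 = 26.359375.
Error = 28.125 − 26.359375 = 1.765625.

1.765625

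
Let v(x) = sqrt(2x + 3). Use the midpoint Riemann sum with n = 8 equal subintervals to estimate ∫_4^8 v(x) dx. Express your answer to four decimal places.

15.4462

Δx = (8 − 4)/8 = 0.5.
Midpoints: 4.25, 4.75, 5.25, 5.75, 6.25, 6.75, 7.25, 7.75.
v(4.25) ≈ 3.3912, v(4.75) ≈ 3.5355, v(5.25) ≈ 3.6742, v(5.75) ≈ 3.8079, v(6.25) ≈ 3.9370, v(6.75) ≈ 4.0620, v(7.25) ≈ 4.1833, v(7.75) ≈ 4.3012.
Sum = Δx · [v(4.25) + v(4.75) + v(5.25) + ...].
Sum ≈ 15.4462.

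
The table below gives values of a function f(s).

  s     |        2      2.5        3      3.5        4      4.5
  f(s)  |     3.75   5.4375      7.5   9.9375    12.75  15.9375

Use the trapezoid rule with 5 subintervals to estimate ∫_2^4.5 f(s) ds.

22.734375

Δs = 0.5.
T_5 = (0.5/2)·[3.75 + 2·5.4375 + 2·7.5 + 2·9.9375 + 2·12.75 + 15.9375] = 22.734375.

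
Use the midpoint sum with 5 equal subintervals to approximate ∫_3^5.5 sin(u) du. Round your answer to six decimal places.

-1.716487

Δu = (5.5 − 3)/5 = 0.5.
Midpoints: 3.25, 3.75, 4.25, 4.75, 5.25.
f(3.25) ≈ -0.108195, f(3.75) ≈ -0.571561, f(4.25) ≈ -0.894989, f(4.75) ≈ -0.999293, f(5.25) ≈ -0.858934.
Sum = Δu · [f(3.25) + f(3.75) + f(4.25) + f(4.75) + f(5.25)].
Sum ≈ -1.716487.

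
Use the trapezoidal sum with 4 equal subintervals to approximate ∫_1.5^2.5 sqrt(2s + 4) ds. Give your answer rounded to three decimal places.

Δs = (2.5 − 1.5)/4 = 0.25.
f(1.5) ≈ 2.646, f(1.75) ≈ 2.739, f(2) ≈ 2.828, f(2.25) ≈ 2.915, f(2.5) ≈ 3.000.
T_4 = (Δs/2)·[f(s_0) + 2f(s_1) + 2f(s_2) + 2f(s_3) + f(s_4)].
Sum ≈ 2.826.

2.826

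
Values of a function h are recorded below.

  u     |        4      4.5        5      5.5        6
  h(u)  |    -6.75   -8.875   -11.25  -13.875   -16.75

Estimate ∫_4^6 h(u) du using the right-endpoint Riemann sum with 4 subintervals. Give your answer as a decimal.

Δu = 0.5.
Sum = 0.5·[(-8.875) + (-11.25) + (-13.875) + (-16.75)] = -25.375.

-25.375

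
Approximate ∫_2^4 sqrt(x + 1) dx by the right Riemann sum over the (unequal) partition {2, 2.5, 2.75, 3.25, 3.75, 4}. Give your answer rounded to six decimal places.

4.099055

Subinterval widths: 0.5, 0.25, 0.5, 0.5, 0.25.
Right endpoints: 2.5, 2.75, 3.25, 3.75, 4.
f(2.5) ≈ 1.870829, f(2.75) ≈ 1.936492, f(3.25) ≈ 2.061553, f(3.75) ≈ 2.179449, f(4) ≈ 2.236068.
Sum = Σ Δx_i · f(x_i).
Sum ≈ 4.099055.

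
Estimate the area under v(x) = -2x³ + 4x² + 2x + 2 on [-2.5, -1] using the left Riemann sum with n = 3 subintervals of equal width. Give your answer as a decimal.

49

Δx = (-1 − (-2.5))/3 = 0.5.
Left endpoints: -2.5, -2, -1.5.
v(-2.5) = 53.25, v(-2) = 30, v(-1.5) = 14.75.
Sum = Δx · [v(-2.5) + v(-2) + v(-1.5)].
Sum = 49.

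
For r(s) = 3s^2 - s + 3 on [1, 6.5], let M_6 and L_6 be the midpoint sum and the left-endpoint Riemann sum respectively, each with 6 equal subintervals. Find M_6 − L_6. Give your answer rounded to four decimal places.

50.7318

M_6 ≈ 268.344618.
L_6 ≈ 217.612847.
M_6 − L_6 ≈ 50.7318.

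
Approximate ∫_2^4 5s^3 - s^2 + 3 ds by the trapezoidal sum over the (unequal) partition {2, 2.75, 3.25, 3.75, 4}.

291.90625

Subinterval widths: 0.75, 0.5, 0.5, 0.25.
f(2) = 39, f(2.75) = 99.421875, f(3.25) = 164.078125, f(3.75) = 252.609375, f(4) = 307.
On each subinterval the trapezoid contributes (Δs_i/2)·[f(s_{i-1}) + f(s_i)].
Sum = 291.90625.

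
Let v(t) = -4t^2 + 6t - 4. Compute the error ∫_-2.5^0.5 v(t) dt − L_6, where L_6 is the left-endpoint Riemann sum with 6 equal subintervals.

Exact integral: ∫_-2.5^0.5 v(t) dt = -51.
L_6 = -62.
Error = -51 − (-62) = 11.

11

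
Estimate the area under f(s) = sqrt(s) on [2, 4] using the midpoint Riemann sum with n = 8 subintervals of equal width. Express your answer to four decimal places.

Δs = (4 − 2)/8 = 0.25.
Midpoints: 2.125, 2.375, 2.625, 2.875, 3.125, 3.375, 3.625, 3.875.
f(2.125) ≈ 1.4577, f(2.375) ≈ 1.5411, f(2.625) ≈ 1.6202, f(2.875) ≈ 1.6956, f(3.125) ≈ 1.7678, f(3.375) ≈ 1.8371, f(3.625) ≈ 1.9039, f(3.875) ≈ 1.9685.
Sum = Δs · [f(2.125) + f(2.375) + f(2.625) + ...].
Sum ≈ 3.4480.

3.4480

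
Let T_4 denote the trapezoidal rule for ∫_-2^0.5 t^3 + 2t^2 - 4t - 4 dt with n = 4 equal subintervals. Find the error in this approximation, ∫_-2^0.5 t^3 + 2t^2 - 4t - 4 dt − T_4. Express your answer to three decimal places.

Exact integral: ∫_-2^0.5 f(t) dt ≈ -1.06771.
T_4 ≈ -1.10840.
Error ≈ -1.06771 − (-1.10840) ≈ 0.041.

0.041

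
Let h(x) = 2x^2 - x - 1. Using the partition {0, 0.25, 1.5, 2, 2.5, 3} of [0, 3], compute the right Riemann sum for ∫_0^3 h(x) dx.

Subinterval widths: 0.25, 1.25, 0.5, 0.5, 0.5.
Right endpoints: 0.25, 1.5, 2, 2.5, 3.
h(0.25) = -1.125, h(1.5) = 2, h(2) = 5, h(2.5) = 9, h(3) = 14.
Sum = Σ Δx_i · h(x_i).
Sum = 16.21875.

16.21875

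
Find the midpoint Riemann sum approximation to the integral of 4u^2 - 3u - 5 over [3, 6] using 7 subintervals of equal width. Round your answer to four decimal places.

Δu = (6 − 3)/7 = 3/7.
Midpoints: 45/14, 51/14, 57/14, 4.5, 69/14, 75/14, 81/14.
f(45/14) = 2615/98, f(51/14) = 3641/98, f(57/14) = 4811/98, f(4.5) = 62.5, f(69/14) = 7583/98, f(75/14) = 9185/98, f(81/14) = 10931/98.
Sum = Δu · [f(45/14) + f(51/14) + f(57/14) + ...].
Sum ≈ 196.3163.

196.3163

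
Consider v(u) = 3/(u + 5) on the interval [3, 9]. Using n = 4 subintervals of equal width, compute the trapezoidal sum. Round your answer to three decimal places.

1.685

Δu = (9 − 3)/4 = 1.5.
v(3) = 0.375, v(4.5) = 6/19, v(6) = 3/11, v(7.5) = 0.24, v(9) = 3/14.
T_4 = (Δu/2)·[v(u_0) + 2v(u_1) + 2v(u_2) + 2v(u_3) + v(u_4)].
Sum ≈ 1.685.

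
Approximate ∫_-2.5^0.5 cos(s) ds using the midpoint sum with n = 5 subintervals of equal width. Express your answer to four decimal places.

1.0942

Δs = (0.5 − (-2.5))/5 = 0.6.
Midpoints: -2.2, -1.6, -1, -0.4, 0.2.
f(-2.2) ≈ -0.5885, f(-1.6) ≈ -0.0292, f(-1) ≈ 0.5403, f(-0.4) ≈ 0.9211, f(0.2) ≈ 0.9801.
Sum = Δs · [f(-2.2) + f(-1.6) + f(-1) + f(-0.4) + f(0.2)].
Sum ≈ 1.0942.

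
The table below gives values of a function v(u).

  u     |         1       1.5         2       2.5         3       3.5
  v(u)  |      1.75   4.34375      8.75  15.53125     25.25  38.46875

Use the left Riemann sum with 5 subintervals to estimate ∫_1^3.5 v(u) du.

Δu = 0.5.
Sum = 0.5·[1.75 + 4.34375 + 8.75 + 15.53125 + 25.25] = 27.8125.

27.8125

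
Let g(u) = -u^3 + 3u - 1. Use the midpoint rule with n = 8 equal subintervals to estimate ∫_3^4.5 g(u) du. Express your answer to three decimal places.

Δu = (4.5 − 3)/8 = 0.1875.
Midpoints: 3.09375, 3.28125, 3.46875, 3.65625, 3.84375, 4.03125, 4.21875, 4.40625.
g(3.09375) = -698939/32768, g(3.28125) = -867833/32768, g(3.46875) = -1059407/32768, g(3.65625) = -1274957/32768, g(3.84375) = -1515779/32768, g(4.03125) = -1783169/32768, g(4.21875) = -2078423/32768, g(4.40625) = -2402837/32768.
Sum = Δu · [g(3.09375) + g(3.28125) + g(3.46875) + ...].
Sum ≈ -66.841.

-66.841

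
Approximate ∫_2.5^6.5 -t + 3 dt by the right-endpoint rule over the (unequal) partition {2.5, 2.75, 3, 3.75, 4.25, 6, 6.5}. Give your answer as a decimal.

Subinterval widths: 0.25, 0.25, 0.75, 0.5, 1.75, 0.5.
Right endpoints: 2.75, 3, 3.75, 4.25, 6, 6.5.
f(2.75) = 0.25, f(3) = 0, f(3.75) = -0.75, f(4.25) = -1.25, f(6) = -3, f(6.5) = -3.5.
Sum = Σ Δt_i · f(t_i).
Sum = -8.125.

-8.125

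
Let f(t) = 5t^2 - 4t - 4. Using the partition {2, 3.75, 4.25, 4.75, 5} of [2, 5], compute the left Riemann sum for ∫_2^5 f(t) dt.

96.765625

Subinterval widths: 1.75, 0.5, 0.5, 0.25.
Left endpoints: 2, 3.75, 4.25, 4.75.
f(2) = 8, f(3.75) = 51.3125, f(4.25) = 69.3125, f(4.75) = 89.8125.
Sum = Σ Δt_i · f(t_i).
Sum = 96.765625.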